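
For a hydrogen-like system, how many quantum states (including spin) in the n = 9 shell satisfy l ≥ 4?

Contributions: l=4 → 9; l=5 → 11; l=6 → 13; l=7 → 15; l=8 → 17.
Orbitals: 9 + 11 + 13 + 15 + 17 = 65. Each orbital carries two spin states, so 65 × 2 = 130 states.

130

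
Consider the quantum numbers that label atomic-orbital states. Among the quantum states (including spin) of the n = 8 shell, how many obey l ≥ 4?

Go through l = 0, …, 7 (the values permitted for n = 8).
The (l, m_l) pairs meeting l ≥ 4 give: l=4 → 9; l=5 → 11; l=6 → 13; l=7 → 15.
Orbitals: 9 + 11 + 13 + 15 = 48. Each orbital carries two spin states, so 48 × 2 = 96 states.

96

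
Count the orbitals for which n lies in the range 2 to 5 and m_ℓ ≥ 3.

Treat each shell separately and count matching orbitals:
n=4 → 1; n=5 → 3.
Total orbitals: 1 + 3 = 4.

4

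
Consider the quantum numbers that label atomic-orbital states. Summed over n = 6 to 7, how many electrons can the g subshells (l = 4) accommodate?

A g subshell (l = 4) exists for every n ≥ 5, so shells n = 6, 7 each contribute one — 2 subshells.
Since each g subshell holds 2(2·4+1) = 18 electrons, the total is 2 × 18 = 36.

36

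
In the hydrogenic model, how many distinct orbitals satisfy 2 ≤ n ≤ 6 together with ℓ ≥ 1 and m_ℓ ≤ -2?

20

Treat each shell separately and count matching orbitals:
n=3 → 1; n=4 → 3; n=5 → 6; n=6 → 10.
Total orbitals: 1 + 3 + 6 + 10 = 20.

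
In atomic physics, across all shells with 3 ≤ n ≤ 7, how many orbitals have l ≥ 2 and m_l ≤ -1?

Work shell by shell — for each n, count the (l, m_l) pairs that satisfy l ≥ 2 and m_l ≤ -1:
n=3 → 2; n=4 → 5; n=5 → 9; n=6 → 14; n=7 → 20.
Total orbitals: 2 + 5 + 9 + 14 + 20 = 50.

50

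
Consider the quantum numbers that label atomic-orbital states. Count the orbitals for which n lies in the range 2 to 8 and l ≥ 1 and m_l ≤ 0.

Count contributing orbitals for each principal shell:
n=2 → 2; n=3 → 5; n=4 → 9; n=5 → 14; n=6 → 20; n=7 → 27; n=8 → 35.
Total orbitals: 2 + 5 + 9 + 14 + 20 + 27 + 35 = 112.

112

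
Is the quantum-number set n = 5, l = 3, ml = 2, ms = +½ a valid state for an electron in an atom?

n = 5 is a positive integer. l = 3 satisfies 0 ≤ l ≤ n−1 = 4. ml = 2 lies in the range −l … +l (here −3 … 3). ms = +1/2 is one of ±1/2.
All four constraints are satisfied.

Allowed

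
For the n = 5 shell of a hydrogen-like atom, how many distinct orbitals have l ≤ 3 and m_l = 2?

2

For n = 5, l ranges over 0 … 4.
Orbitals with l ≤ 3 and m_l = 2, by l: l=2 → 1; l=3 → 1.
Total orbitals: 1 + 1 = 2.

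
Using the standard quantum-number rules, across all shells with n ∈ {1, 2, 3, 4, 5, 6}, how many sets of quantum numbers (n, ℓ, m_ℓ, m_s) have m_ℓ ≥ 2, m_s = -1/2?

20

Treat each shell separately and count matching orbitals:
n=3 → 1; n=4 → 3; n=5 → 6; n=6 → 10.
Orbitals: 1 + 3 + 6 + 10 = 20. With m_s fixed to -1/2 there is one state per orbital, so 20 states.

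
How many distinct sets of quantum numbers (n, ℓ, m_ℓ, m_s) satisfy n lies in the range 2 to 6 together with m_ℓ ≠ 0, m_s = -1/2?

70

Go shell by shell, enumerating (ℓ, m_ℓ) with m_ℓ ≠ 0:
n=2 → 2; n=3 → 6; n=4 → 12; n=5 → 20; n=6 → 30.
Orbitals: 2 + 6 + 12 + 20 + 30 = 70. With m_s fixed to -1/2 there is one state per orbital, so 70 states.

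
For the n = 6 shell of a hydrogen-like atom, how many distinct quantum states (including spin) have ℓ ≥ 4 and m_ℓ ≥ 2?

With n = 6 the allowed ℓ are 0, 1, …, 5.
The (ℓ, m_ℓ) pairs meeting ℓ ≥ 4 and m_ℓ ≥ 2 give: ℓ=4 → 3; ℓ=5 → 4.
Orbitals: 3 + 4 = 7. Each orbital carries two spin states, so 7 × 2 = 14 states.

14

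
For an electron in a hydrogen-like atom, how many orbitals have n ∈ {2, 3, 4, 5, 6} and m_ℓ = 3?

6

Count contributing orbitals for each principal shell:
n=4 → 1; n=5 → 2; n=6 → 3.
Total orbitals: 1 + 2 + 3 = 6.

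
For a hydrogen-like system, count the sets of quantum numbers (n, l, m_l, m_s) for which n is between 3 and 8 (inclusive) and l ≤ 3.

Work shell by shell — for each n, count the (l, m_l) pairs that satisfy l ≤ 3:
n=3 → 9; n=4 → 16; n=5 → 16; n=6 → 16; n=7 → 16; n=8 → 16.
Orbitals: 9 + 16 + 16 + 16 + 16 + 16 = 89. Including both spin states (m_s = ±1/2) gives 2 × 89 = 178 states.

178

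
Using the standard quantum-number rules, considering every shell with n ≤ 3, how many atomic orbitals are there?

14

Total orbitals = 1² + 2² + 3² = 14.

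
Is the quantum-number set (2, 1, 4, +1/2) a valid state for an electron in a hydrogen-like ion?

The magnetic quantum number must satisfy −l ≤ m_l ≤ l. With l = 1, m_l can only be -1, 0, 1, so m_l = 4 is forbidden.

No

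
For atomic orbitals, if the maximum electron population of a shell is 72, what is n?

n = 6

2n² = 72 ⇒ n² = 36 ⇒ n = 6.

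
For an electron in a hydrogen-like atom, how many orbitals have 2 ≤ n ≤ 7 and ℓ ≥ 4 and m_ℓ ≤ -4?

Per-shell orbital counts meeting the constraint:
n=5 → 1; n=6 → 3; n=7 → 6.
Total orbitals: 1 + 3 + 6 = 10.

10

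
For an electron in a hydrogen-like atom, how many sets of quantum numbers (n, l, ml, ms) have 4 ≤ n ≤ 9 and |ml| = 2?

108

Count contributing orbitals for each principal shell:
n=4 → 4; n=5 → 6; n=6 → 8; n=7 → 10; n=8 → 12; n=9 → 14.
Orbitals: 4 + 6 + 8 + 10 + 12 + 14 = 54. Including both spin states (ms = ±1/2) gives 2 × 54 = 108 states.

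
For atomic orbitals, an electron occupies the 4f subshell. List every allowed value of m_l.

-3, -2, -1, 0, 1, 2, 3

The 4f subshell has l = 3, and m_l takes every integer from −l to +l. With l = 3 that gives the 7 values -3, -2, -1, 0, 1, 2, 3.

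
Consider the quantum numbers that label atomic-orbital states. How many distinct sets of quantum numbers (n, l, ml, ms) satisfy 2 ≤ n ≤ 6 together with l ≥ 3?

100

Count contributing orbitals for each principal shell:
n=4 → 7; n=5 → 16; n=6 → 27.
Orbitals: 7 + 16 + 27 = 50. Including both spin states (ms = ±1/2) gives 2 × 50 = 100 states.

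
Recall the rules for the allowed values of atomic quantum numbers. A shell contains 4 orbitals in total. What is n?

n = 2

n² = 4 ⇒ n = 2.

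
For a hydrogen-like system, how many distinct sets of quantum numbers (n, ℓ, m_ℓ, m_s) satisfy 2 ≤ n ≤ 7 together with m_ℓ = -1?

42

Go shell by shell, enumerating (ℓ, m_ℓ) with m_ℓ = -1:
n=2 → 1; n=3 → 2; n=4 → 3; n=5 → 4; n=6 → 5; n=7 → 6.
Orbitals: 1 + 2 + 3 + 4 + 5 + 6 = 21. Including both spin states (m_s = ±1/2) gives 2 × 21 = 42 states.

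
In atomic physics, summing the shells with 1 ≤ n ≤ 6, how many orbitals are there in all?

Shell n has n² orbitals: 1²=1 + 2²=4 + 3²=9 + 4²=16 + 5²=25 + 6²=36 = 91 orbitals.

91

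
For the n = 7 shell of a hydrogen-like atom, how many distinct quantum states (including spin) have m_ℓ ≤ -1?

42

Contributions: ℓ=1 → 1; ℓ=2 → 2; ℓ=3 → 3; ℓ=4 → 4; ℓ=5 → 5; ℓ=6 → 6.
Orbitals: 1 + 2 + 3 + 4 + 5 + 6 = 21. Each orbital carries two spin states, so 21 × 2 = 42 states.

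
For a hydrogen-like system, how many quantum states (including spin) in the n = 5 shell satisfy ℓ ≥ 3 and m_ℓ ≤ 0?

18

Go through ℓ = 0, …, 4 (the values permitted for n = 5).
Orbitals with ℓ ≥ 3 and m_ℓ ≤ 0, by ℓ: ℓ=3 → 4; ℓ=4 → 5.
Orbitals: 4 + 5 = 9. Each orbital carries two spin states, so 9 × 2 = 18 states.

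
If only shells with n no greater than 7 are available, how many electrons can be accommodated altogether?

280

Total orbitals = 1² + 2² + 3² + 4² + 5² + 6² + 7² = 140. Doubling for spin gives 280 electrons.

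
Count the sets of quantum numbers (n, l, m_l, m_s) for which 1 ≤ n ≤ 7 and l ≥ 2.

230

Work shell by shell — for each n, count the (l, m_l) pairs that satisfy l ≥ 2:
n=3 → 5; n=4 → 12; n=5 → 21; n=6 → 32; n=7 → 45.
Orbitals: 5 + 12 + 21 + 32 + 45 = 115. Including both spin states (m_s = ±1/2) gives 2 × 115 = 230 states.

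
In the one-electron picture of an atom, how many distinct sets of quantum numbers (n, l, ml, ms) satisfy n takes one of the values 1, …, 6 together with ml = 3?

12

Work shell by shell — for each n, count the (l, ml) pairs that satisfy ml = 3:
n=4 → 1; n=5 → 2; n=6 → 3.
Orbitals: 1 + 2 + 3 = 6. Including both spin states (ms = ±1/2) gives 2 × 6 = 12 states.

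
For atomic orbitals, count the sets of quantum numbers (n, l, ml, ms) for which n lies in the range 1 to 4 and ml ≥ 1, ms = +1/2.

Count contributing orbitals for each principal shell:
n=2 → 1; n=3 → 3; n=4 → 6.
Orbitals: 1 + 3 + 6 = 10. With ms fixed to +1/2 there is one state per orbital, so 10 states.

10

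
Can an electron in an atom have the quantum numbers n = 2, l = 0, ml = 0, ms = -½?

n = 2 is a positive integer. l = 0 satisfies 0 ≤ l ≤ n−1 = 1. ml = 0 lies in the range −l … +l (here 0). ms = -1/2 is one of ±1/2.
All four constraints are satisfied.

Allowed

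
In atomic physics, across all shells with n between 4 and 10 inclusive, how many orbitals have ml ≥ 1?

161

Treat each shell separately and count matching orbitals:
n=4 → 6; n=5 → 10; n=6 → 15; n=7 → 21; n=8 → 28; n=9 → 36; n=10 → 45.
Total orbitals: 6 + 10 + 15 + 21 + 28 + 36 + 45 = 161.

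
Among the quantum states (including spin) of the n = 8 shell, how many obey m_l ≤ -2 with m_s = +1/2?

21

The n = 8 shell has l = 0 through 7; check each.
Orbitals with m_l ≤ -2, by l: l=2 → 1; l=3 → 2; l=4 → 3; l=5 → 4; l=6 → 5; l=7 → 6.
Orbitals: 1 + 2 + 3 + 4 + 5 + 6 = 21. With m_s fixed to a single value there is one state per orbital, giving 21 states.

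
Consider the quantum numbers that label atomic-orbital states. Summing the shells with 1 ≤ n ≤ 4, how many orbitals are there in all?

30

Shell n has n² orbitals: 1²=1 + 2²=4 + 3²=9 + 4²=16 = 30 orbitals.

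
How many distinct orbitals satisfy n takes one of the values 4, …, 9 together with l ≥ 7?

47

Go shell by shell, enumerating (l, m_l) with l ≥ 7:
n=8 → 15; n=9 → 32.
Total orbitals: 15 + 32 = 47.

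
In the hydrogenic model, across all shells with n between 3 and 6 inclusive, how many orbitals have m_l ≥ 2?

20

Go shell by shell, enumerating (l, m_l) with m_l ≥ 2:
n=3 → 1; n=4 → 3; n=5 → 6; n=6 → 10.
Total orbitals: 1 + 3 + 6 + 10 = 20.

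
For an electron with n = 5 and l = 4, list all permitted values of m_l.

m_l takes every integer from −l to +l. With l = 4 that gives the 9 values -4, -3, -2, -1, 0, 1, 2, 3, 4.

-4, -3, -2, -1, 0, 1, 2, 3, 4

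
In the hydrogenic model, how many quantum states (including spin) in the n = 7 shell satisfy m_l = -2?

10

Go through l = 0, …, 6 (the values permitted for n = 7).
The (l, m_l) pairs meeting m_l = -2 give: l=2 → 1; l=3 → 1; l=4 → 1; l=5 → 1; l=6 → 1.
Orbitals: 1 + 1 + 1 + 1 + 1 = 5. Each orbital carries two spin states, so 5 × 2 = 10 states.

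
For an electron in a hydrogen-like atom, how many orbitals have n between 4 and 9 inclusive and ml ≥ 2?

83

Per-shell orbital counts meeting the constraint:
n=4 → 3; n=5 → 6; n=6 → 10; n=7 → 15; n=8 → 21; n=9 → 28.
Total orbitals: 3 + 6 + 10 + 15 + 21 + 28 = 83.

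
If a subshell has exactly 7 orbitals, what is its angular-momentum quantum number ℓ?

ℓ = 3 (f)

2ℓ+1 = 7 gives ℓ = 3.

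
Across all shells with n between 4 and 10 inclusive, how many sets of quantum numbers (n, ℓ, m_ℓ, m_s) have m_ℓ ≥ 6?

40

Per-shell orbital counts meeting the constraint:
n=7 → 1; n=8 → 3; n=9 → 6; n=10 → 10.
Orbitals: 1 + 3 + 6 + 10 = 20. Including both spin states (m_s = ±1/2) gives 2 × 20 = 40 states.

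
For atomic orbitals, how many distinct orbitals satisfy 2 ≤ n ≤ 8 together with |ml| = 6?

Work shell by shell — for each n, count the (l, ml) pairs that satisfy |ml| = 6:
n=7 → 2; n=8 → 4.
Total orbitals: 2 + 4 = 6.

6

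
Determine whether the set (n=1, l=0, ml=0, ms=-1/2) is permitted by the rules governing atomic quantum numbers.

Valid

n = 1 is a positive integer. l = 0 satisfies 0 ≤ l ≤ n−1 = 0. ml = 0 lies in the range −l … +l (here 0). ms = -1/2 is one of ±1/2.
All four constraints are satisfied.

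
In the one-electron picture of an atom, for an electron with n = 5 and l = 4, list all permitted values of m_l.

-4, -3, -2, -1, 0, 1, 2, 3, 4

m_l takes every integer from −l to +l. With l = 4 that gives the 9 values -4, -3, -2, -1, 0, 1, 2, 3, 4.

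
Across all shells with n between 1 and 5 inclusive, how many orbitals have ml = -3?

Treat each shell separately and count matching orbitals:
n=4 → 1; n=5 → 2.
Total orbitals: 1 + 2 = 3.

3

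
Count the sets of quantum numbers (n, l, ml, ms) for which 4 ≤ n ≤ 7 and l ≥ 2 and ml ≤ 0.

124

For each n in the range, tally the orbitals obeying l ≥ 2 and ml ≤ 0:
n=4 → 7; n=5 → 12; n=6 → 18; n=7 → 25.
Orbitals: 7 + 12 + 18 + 25 = 62. Including both spin states (ms = ±1/2) gives 2 × 62 = 124 states.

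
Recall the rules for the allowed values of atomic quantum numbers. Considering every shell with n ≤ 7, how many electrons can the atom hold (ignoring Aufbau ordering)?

Total orbitals = 1² + 2² + 3² + 4² + 5² + 6² + 7² = 140. Doubling for spin gives 280 electrons.

280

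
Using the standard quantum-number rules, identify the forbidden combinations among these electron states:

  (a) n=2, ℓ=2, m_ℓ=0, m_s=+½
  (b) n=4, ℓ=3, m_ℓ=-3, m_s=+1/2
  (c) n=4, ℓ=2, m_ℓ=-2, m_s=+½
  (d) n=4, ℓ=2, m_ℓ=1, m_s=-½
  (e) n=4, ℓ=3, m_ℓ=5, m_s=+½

(a) has ℓ = 2 ≥ n = 2, violating 0 ≤ ℓ ≤ n−1.
(e) has |m_ℓ| = 5 > ℓ = 3, violating −ℓ ≤ m_ℓ ≤ ℓ.
The remaining sets (b), (c), (d) satisfy all four rules.

(a) and (e)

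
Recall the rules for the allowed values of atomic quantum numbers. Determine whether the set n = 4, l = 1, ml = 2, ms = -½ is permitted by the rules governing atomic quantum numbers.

The magnetic quantum number must satisfy −l ≤ ml ≤ l. With l = 1, ml can only be -1, 0, 1, so ml = 2 is forbidden.

Invalid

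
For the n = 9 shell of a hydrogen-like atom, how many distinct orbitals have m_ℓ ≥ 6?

With n = 9 the allowed ℓ are 0, 1, …, 8.
Per ℓ-value: ℓ=6 → 1; ℓ=7 → 2; ℓ=8 → 3.
Total orbitals: 1 + 2 + 3 = 6.

6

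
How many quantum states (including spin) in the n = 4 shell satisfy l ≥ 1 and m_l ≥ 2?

6

Contributions: l=2 → 1; l=3 → 2.
Orbitals: 1 + 2 = 3. Each orbital carries two spin states, so 3 × 2 = 6 states.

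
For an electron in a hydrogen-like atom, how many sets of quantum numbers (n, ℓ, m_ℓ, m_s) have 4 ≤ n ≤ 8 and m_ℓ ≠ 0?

320

Work shell by shell — for each n, count the (ℓ, m_ℓ) pairs that satisfy m_ℓ ≠ 0:
n=4 → 12; n=5 → 20; n=6 → 30; n=7 → 42; n=8 → 56.
Orbitals: 12 + 20 + 30 + 42 + 56 = 160. Including both spin states (m_s = ±1/2) gives 2 × 160 = 320 states.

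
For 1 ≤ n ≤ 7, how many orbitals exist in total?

140

Total orbitals = 1² + 2² + 3² + 4² + 5² + 6² + 7² = 140.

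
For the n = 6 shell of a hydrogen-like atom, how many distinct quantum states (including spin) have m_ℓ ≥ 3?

For n = 6, ℓ ranges over 0 … 5.
Per ℓ-value: ℓ=3 → 1; ℓ=4 → 2; ℓ=5 → 3.
Orbitals: 1 + 2 + 3 = 6. Each orbital carries two spin states, so 6 × 2 = 12 states.

12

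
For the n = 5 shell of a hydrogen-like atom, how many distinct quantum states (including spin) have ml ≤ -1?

20

The n = 5 shell has l = 0 through 4; check each.
The (l, ml) pairs meeting ml ≤ -1 give: l=1 → 1; l=2 → 2; l=3 → 3; l=4 → 4.
Orbitals: 1 + 2 + 3 + 4 = 10. Each orbital carries two spin states, so 10 × 2 = 20 states.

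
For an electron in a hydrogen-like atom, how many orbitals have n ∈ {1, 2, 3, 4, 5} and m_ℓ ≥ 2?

10

Go shell by shell, enumerating (ℓ, m_ℓ) with m_ℓ ≥ 2:
n=3 → 1; n=4 → 3; n=5 → 6.
Total orbitals: 1 + 3 + 6 = 10.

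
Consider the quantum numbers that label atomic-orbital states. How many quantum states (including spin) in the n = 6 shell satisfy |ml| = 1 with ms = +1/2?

Orbitals with |ml| = 1, by l: l=1 → 2; l=2 → 2; l=3 → 2; l=4 → 2; l=5 → 2.
Orbitals: 2 + 2 + 2 + 2 + 2 = 10. With ms fixed to a single value there is one state per orbital, giving 10 states.

10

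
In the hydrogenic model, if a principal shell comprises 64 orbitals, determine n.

n² = 64 ⇒ n = 8.

n = 8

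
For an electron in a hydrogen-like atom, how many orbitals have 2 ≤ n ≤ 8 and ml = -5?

Per-shell orbital counts meeting the constraint:
n=6 → 1; n=7 → 2; n=8 → 3.
Total orbitals: 1 + 2 + 3 = 6.

6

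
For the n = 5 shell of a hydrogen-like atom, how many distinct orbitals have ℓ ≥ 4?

With n = 5 the allowed ℓ are 0, 1, …, 4.
Contributions: ℓ=4 → 9.
Total orbitals: 9.

9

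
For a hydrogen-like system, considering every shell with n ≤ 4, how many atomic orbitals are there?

Total orbitals = 1² + 2² + 3² + 4² = 30.

30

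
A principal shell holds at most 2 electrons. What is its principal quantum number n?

n = 1

2n² = 2 ⇒ n² = 1 ⇒ n = 1.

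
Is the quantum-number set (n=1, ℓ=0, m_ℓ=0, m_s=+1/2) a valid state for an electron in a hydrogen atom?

Yes

n = 1 is a positive integer. ℓ = 0 satisfies 0 ≤ ℓ ≤ n−1 = 0. m_ℓ = 0 lies in the range −ℓ … +ℓ (here 0). m_s = +1/2 is one of ±1/2.
All four constraints are satisfied.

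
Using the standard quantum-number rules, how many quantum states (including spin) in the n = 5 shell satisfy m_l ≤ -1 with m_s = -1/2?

With n = 5 the allowed l are 0, 1, …, 4.
Per l-value: l=1 → 1; l=2 → 2; l=3 → 3; l=4 → 4.
Orbitals: 1 + 2 + 3 + 4 = 10. With m_s fixed to a single value there is one state per orbital, giving 10 states.

10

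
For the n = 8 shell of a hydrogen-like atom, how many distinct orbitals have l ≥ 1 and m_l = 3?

5

Go through l = 0, …, 7 (the values permitted for n = 8).
The (l, m_l) pairs meeting l ≥ 1 and m_l = 3 give: l=3 → 1; l=4 → 1; l=5 → 1; l=6 → 1; l=7 → 1.
Total orbitals: 1 + 1 + 1 + 1 + 1 = 5.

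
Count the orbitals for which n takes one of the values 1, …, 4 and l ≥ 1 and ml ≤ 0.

Treat each shell separately and count matching orbitals:
n=2 → 2; n=3 → 5; n=4 → 9.
Total orbitals: 2 + 5 + 9 = 16.

16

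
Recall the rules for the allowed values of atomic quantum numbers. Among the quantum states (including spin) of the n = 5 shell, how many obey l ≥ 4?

18

With n = 5 the allowed l are 0, 1, …, 4.
Contributions: l=4 → 9.
Orbitals: 9. Each orbital carries two spin states, so 9 × 2 = 18 states.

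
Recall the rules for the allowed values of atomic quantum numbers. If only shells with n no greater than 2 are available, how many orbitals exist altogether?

5

Total orbitals = 1² + 2² = 5.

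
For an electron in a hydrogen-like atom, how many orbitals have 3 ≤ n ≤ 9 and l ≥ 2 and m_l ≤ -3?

Per-shell orbital counts meeting the constraint:
n=4 → 1; n=5 → 3; n=6 → 6; n=7 → 10; n=8 → 15; n=9 → 21.
Total orbitals: 1 + 3 + 6 + 10 + 15 + 21 = 56.

56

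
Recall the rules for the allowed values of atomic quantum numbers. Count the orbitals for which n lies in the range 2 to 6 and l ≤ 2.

40

Go shell by shell, enumerating (l, m_l) with l ≤ 2:
n=2 → 4; n=3 → 9; n=4 → 9; n=5 → 9; n=6 → 9.
Total orbitals: 4 + 9 + 9 + 9 + 9 = 40.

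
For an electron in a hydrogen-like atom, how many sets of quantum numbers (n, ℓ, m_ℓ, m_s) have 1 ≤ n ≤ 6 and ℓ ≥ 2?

For each n in the range, tally the orbitals obeying ℓ ≥ 2:
n=3 → 5; n=4 → 12; n=5 → 21; n=6 → 32.
Orbitals: 5 + 12 + 21 + 32 = 70. Including both spin states (m_s = ±1/2) gives 2 × 70 = 140 states.

140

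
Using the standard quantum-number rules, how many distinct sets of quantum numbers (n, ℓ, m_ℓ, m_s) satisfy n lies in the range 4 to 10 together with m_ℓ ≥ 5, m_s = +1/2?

Count contributing orbitals for each principal shell:
n=6 → 1; n=7 → 3; n=8 → 6; n=9 → 10; n=10 → 15.
Orbitals: 1 + 3 + 6 + 10 + 15 = 35. With m_s fixed to +1/2 there is one state per orbital, so 35 states.

35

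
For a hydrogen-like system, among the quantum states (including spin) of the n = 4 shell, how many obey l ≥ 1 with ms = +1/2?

The (l, ml) pairs meeting l ≥ 1 give: l=1 → 3; l=2 → 5; l=3 → 7.
Orbitals: 3 + 5 + 7 = 15. With ms fixed to a single value there is one state per orbital, giving 15 states.

15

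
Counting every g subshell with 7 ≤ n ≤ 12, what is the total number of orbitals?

54

A g subshell (ℓ = 4) exists for every n ≥ 5, so shells n = 7, 8, 9, 10, 11, 12 each contribute one — 6 subshells.
Since each g subshell has 2·4+1 = 9 orbitals, the total is 6 × 9 = 54.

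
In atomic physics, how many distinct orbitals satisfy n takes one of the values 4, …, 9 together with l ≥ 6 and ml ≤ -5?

For each n in the range, tally the orbitals obeying l ≥ 6 and ml ≤ -5:
n=7 → 2; n=8 → 5; n=9 → 9.
Total orbitals: 2 + 5 + 9 = 16.

16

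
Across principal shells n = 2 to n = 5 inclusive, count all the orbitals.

54

Shell n has n² orbitals: 2²=4 + 3²=9 + 4²=16 + 5²=25 = 54 orbitals.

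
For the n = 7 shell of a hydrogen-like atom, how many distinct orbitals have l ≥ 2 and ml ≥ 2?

Go through l = 0, …, 6 (the values permitted for n = 7).
Per l-value: l=2 → 1; l=3 → 2; l=4 → 3; l=5 → 4; l=6 → 5.
Total orbitals: 1 + 2 + 3 + 4 + 5 = 15.

15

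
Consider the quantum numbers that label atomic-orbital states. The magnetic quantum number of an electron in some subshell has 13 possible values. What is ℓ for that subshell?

ℓ = 6

m_ℓ ranges over 2ℓ+1 integers, so 2ℓ+1 = 13 ⇒ ℓ = 6.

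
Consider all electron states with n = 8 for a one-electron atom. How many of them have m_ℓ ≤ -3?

For n = 8, ℓ ranges over 0 … 7.
The (ℓ, m_ℓ) pairs meeting m_ℓ ≤ -3 give: ℓ=3 → 1; ℓ=4 → 2; ℓ=5 → 3; ℓ=6 → 4; ℓ=7 → 5.
Orbitals: 1 + 2 + 3 + 4 + 5 = 15. Each orbital carries two spin states, so 15 × 2 = 30 states.

30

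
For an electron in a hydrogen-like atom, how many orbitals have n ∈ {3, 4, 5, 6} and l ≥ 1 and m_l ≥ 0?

For each n in the range, tally the orbitals obeying l ≥ 1 and m_l ≥ 0:
n=3 → 5; n=4 → 9; n=5 → 14; n=6 → 20.
Total orbitals: 5 + 9 + 14 + 20 = 48.

48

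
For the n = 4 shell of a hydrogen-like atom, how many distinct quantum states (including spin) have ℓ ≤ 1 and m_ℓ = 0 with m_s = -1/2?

2

Orbitals with ℓ ≤ 1 and m_ℓ = 0, by ℓ: ℓ=0 → 1; ℓ=1 → 1.
Orbitals: 1 + 1 = 2. With m_s fixed to a single value there is one state per orbital, giving 2 states.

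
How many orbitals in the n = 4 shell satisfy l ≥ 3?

7

Orbitals with l ≥ 3, by l: l=3 → 7.
Total orbitals: 7.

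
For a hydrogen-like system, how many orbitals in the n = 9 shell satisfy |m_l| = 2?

For n = 9, l ranges over 0 … 8.
Per l-value: l=2 → 2; l=3 → 2; l=4 → 2; l=5 → 2; l=6 → 2; l=7 → 2; l=8 → 2.
Total orbitals: 2 + 2 + 2 + 2 + 2 + 2 + 2 = 14.

14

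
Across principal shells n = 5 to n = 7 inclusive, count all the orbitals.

Shell n has n² orbitals: 5²=25 + 6²=36 + 7²=49 = 110 orbitals.

110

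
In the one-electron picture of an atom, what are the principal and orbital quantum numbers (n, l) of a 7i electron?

n = 7, l = 6

The leading integer gives n = 7; the letter 'i' means l = 6.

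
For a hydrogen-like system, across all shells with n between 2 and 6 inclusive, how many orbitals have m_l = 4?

For each n in the range, tally the orbitals obeying m_l = 4:
n=5 → 1; n=6 → 2.
Total orbitals: 1 + 2 = 3.

3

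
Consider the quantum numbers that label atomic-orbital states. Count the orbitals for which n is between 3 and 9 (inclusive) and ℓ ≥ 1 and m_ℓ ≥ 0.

For each n in the range, tally the orbitals obeying ℓ ≥ 1 and m_ℓ ≥ 0:
n=3 → 5; n=4 → 9; n=5 → 14; n=6 → 20; n=7 → 27; n=8 → 35; n=9 → 44.
Total orbitals: 5 + 9 + 14 + 20 + 27 + 35 + 44 = 154.

154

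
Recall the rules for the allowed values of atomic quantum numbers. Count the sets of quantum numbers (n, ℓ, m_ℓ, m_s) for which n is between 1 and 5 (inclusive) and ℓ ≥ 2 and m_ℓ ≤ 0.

44

Count contributing orbitals for each principal shell:
n=3 → 3; n=4 → 7; n=5 → 12.
Orbitals: 3 + 7 + 12 = 22. Including both spin states (m_s = ±1/2) gives 2 × 22 = 44 states.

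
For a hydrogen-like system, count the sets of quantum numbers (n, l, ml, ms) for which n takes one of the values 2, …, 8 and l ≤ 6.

Go shell by shell, enumerating (l, ml) with l ≤ 6:
n=2 → 4; n=3 → 9; n=4 → 16; n=5 → 25; n=6 → 36; n=7 → 49; n=8 → 49.
Orbitals: 4 + 9 + 16 + 25 + 36 + 49 + 49 = 188. Including both spin states (ms = ±1/2) gives 2 × 188 = 376 states.

376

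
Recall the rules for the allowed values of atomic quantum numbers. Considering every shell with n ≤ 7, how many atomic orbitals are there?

140

Total orbitals = 1² + 2² + 3² + 4² + 5² + 6² + 7² = 140.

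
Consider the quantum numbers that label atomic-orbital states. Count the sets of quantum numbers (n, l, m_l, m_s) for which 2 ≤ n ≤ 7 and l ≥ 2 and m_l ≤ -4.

20

Count contributing orbitals for each principal shell:
n=5 → 1; n=6 → 3; n=7 → 6.
Orbitals: 1 + 3 + 6 = 10. Including both spin states (m_s = ±1/2) gives 2 × 10 = 20 states.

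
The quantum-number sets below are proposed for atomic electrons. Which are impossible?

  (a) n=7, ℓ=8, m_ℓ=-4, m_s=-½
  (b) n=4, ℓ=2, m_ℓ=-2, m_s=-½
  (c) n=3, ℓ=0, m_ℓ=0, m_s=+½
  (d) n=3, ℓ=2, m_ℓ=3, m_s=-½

(a) has ℓ = 8 ≥ n = 7, violating 0 ≤ ℓ ≤ n−1.
(d) has |m_ℓ| = 3 > ℓ = 2, violating −ℓ ≤ m_ℓ ≤ ℓ.
The remaining sets (b), (c) satisfy all four rules.

(a) and (d)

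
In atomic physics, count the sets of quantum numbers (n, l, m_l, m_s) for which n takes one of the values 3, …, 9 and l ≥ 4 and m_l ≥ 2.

130

Go shell by shell, enumerating (l, m_l) with l ≥ 4 and m_l ≥ 2:
n=5 → 3; n=6 → 7; n=7 → 12; n=8 → 18; n=9 → 25.
Orbitals: 3 + 7 + 12 + 18 + 25 = 65. Including both spin states (m_s = ±1/2) gives 2 × 65 = 130 states.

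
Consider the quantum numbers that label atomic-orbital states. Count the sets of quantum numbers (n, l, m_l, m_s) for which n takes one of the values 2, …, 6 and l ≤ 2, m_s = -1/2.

Treat each shell separately and count matching orbitals:
n=2 → 4; n=3 → 9; n=4 → 9; n=5 → 9; n=6 → 9.
Orbitals: 4 + 9 + 9 + 9 + 9 = 40. With m_s fixed to -1/2 there is one state per orbital, so 40 states.

40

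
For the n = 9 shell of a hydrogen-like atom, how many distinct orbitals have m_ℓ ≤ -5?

10

Go through ℓ = 0, …, 8 (the values permitted for n = 9).
The (ℓ, m_ℓ) pairs meeting m_ℓ ≤ -5 give: ℓ=5 → 1; ℓ=6 → 2; ℓ=7 → 3; ℓ=8 → 4.
Total orbitals: 1 + 2 + 3 + 4 = 10.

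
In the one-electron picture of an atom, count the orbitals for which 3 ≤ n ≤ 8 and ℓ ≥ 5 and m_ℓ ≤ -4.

For each n in the range, tally the orbitals obeying ℓ ≥ 5 and m_ℓ ≤ -4:
n=6 → 2; n=7 → 5; n=8 → 9.
Total orbitals: 2 + 5 + 9 = 16.

16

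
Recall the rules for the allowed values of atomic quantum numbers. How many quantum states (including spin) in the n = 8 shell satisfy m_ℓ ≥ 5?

12

Contributions: ℓ=5 → 1; ℓ=6 → 2; ℓ=7 → 3.
Orbitals: 1 + 2 + 3 = 6. Each orbital carries two spin states, so 6 × 2 = 12 states.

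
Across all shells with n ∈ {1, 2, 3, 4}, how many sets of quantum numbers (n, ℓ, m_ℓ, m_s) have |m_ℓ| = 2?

12

Work shell by shell — for each n, count the (ℓ, m_ℓ) pairs that satisfy |m_ℓ| = 2:
n=3 → 2; n=4 → 4.
Orbitals: 2 + 4 = 6. Including both spin states (m_s = ±1/2) gives 2 × 6 = 12 states.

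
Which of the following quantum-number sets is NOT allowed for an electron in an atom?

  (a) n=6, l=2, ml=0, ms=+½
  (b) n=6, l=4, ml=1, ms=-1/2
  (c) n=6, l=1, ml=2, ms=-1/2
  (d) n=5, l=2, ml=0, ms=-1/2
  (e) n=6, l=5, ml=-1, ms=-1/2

(c) has |ml| = 2 > l = 1, violating −l ≤ ml ≤ l.
The remaining sets (a), (b), (d), (e) satisfy all four rules.

(c)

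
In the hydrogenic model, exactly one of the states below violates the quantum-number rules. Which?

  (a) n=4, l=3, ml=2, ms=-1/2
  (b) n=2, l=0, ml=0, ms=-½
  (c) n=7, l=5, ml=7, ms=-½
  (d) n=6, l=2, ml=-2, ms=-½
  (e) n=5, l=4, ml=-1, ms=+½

(c) has |ml| = 7 > l = 5, violating −l ≤ ml ≤ l.
The remaining sets (a), (b), (d), (e) satisfy all four rules.

(c)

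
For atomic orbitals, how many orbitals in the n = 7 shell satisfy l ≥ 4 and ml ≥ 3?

With n = 7 the allowed l are 0, 1, …, 6.
Per l-value: l=4 → 2; l=5 → 3; l=6 → 4.
Total orbitals: 2 + 3 + 4 = 9.

9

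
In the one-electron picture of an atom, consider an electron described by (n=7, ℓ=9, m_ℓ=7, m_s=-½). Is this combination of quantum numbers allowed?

The orbital quantum number must satisfy 0 ≤ ℓ ≤ n−1. With n = 7 the allowed ℓ values are 0, 1, 2, 3, 4, 5, 6, so ℓ = 9 is out of range.

Not allowed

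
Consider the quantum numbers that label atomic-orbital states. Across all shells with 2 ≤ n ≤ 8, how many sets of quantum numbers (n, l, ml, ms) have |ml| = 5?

24

Count contributing orbitals for each principal shell:
n=6 → 2; n=7 → 4; n=8 → 6.
Orbitals: 2 + 4 + 6 = 12. Including both spin states (ms = ±1/2) gives 2 × 12 = 24 states.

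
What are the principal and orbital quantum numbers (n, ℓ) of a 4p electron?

The leading integer gives n = 4; the letter 'p' means ℓ = 1.

n = 4, ℓ = 1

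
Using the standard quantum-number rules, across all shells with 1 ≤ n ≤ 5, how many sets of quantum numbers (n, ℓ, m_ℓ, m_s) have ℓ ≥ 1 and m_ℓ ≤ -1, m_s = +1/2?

Work shell by shell — for each n, count the (ℓ, m_ℓ) pairs that satisfy ℓ ≥ 1 and m_ℓ ≤ -1:
n=2 → 1; n=3 → 3; n=4 → 6; n=5 → 10.
Orbitals: 1 + 3 + 6 + 10 = 20. With m_s fixed to +1/2 there is one state per orbital, so 20 states.

20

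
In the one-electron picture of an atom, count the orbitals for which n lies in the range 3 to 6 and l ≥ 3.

50

Treat each shell separately and count matching orbitals:
n=4 → 7; n=5 → 16; n=6 → 27.
Total orbitals: 7 + 16 + 27 = 50.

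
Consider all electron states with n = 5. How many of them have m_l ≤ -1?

The n = 5 shell has l = 0 through 4; check each.
Contributions: l=1 → 1; l=2 → 2; l=3 → 3; l=4 → 4.
Orbitals: 1 + 2 + 3 + 4 = 10. Each orbital carries two spin states, so 10 × 2 = 20 states.

20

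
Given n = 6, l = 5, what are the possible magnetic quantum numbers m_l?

m_l takes every integer from −l to +l. With l = 5 that gives the 11 values -5, -4, -3, -2, -1, 0, 1, 2, 3, 4, 5.

-5, -4, -3, -2, -1, 0, 1, 2, 3, 4, 5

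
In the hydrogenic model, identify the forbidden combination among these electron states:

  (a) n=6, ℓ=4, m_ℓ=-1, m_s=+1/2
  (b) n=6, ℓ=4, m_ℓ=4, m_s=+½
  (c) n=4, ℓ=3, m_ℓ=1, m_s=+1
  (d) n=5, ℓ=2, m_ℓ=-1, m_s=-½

(c) has m_s = +1, but an electron's spin must be ±1/2.
The remaining sets (a), (b), (d) satisfy all four rules.

(c)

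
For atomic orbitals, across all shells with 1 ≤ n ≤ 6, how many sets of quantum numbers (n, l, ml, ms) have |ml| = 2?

For each n in the range, tally the orbitals obeying |ml| = 2:
n=3 → 2; n=4 → 4; n=5 → 6; n=6 → 8.
Orbitals: 2 + 4 + 6 + 8 = 20. Including both spin states (ms = ±1/2) gives 2 × 20 = 40 states.

40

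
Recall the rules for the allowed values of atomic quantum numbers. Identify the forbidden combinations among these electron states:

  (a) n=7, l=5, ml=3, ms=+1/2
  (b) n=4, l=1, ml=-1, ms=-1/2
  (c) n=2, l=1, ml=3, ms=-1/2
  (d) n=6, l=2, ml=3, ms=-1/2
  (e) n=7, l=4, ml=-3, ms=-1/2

(c) and (d)

(c) has |ml| = 3 > l = 1, violating −l ≤ ml ≤ l.
(d) has |ml| = 3 > l = 2, violating −l ≤ ml ≤ l.
The remaining sets (a), (b), (e) satisfy all four rules.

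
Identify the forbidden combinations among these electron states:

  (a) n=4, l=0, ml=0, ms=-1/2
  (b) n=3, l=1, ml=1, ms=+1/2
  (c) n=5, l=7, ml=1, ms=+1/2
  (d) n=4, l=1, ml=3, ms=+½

(c) has l = 7 ≥ n = 5, violating 0 ≤ l ≤ n−1.
(d) has |ml| = 3 > l = 1, violating −l ≤ ml ≤ l.
The remaining sets (a), (b) satisfy all four rules.

(c) and (d)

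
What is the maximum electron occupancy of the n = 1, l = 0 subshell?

2

A subshell with l = 0 has 2l+1 = 1 orbital, each holding 2 electrons (spin ±1/2), so 1 × 2 = 2.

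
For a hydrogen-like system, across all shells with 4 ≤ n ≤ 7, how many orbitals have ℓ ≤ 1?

Count contributing orbitals for each principal shell:
n=4 → 4; n=5 → 4; n=6 → 4; n=7 → 4.
Total orbitals: 4 + 4 + 4 + 4 = 16.

16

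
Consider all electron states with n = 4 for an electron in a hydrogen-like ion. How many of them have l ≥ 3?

14

Contributions: l=3 → 7.
Orbitals: 7. Each orbital carries two spin states, so 7 × 2 = 14 states.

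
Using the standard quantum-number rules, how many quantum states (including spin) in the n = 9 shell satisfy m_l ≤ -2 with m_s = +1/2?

Per l-value: l=2 → 1; l=3 → 2; l=4 → 3; l=5 → 4; l=6 → 5; l=7 → 6; l=8 → 7.
Orbitals: 1 + 2 + 3 + 4 + 5 + 6 + 7 = 28. With m_s fixed to a single value there is one state per orbital, giving 28 states.

28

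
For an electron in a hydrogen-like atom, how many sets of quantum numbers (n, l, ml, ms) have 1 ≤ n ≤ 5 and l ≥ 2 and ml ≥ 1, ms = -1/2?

16

Work shell by shell — for each n, count the (l, ml) pairs that satisfy l ≥ 2 and ml ≥ 1:
n=3 → 2; n=4 → 5; n=5 → 9.
Orbitals: 2 + 5 + 9 = 16. With ms fixed to -1/2 there is one state per orbital, so 16 states.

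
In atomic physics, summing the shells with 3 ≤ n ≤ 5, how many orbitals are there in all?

Shell n has n² orbitals: 3²=9 + 4²=16 + 5²=25 = 50 orbitals.

50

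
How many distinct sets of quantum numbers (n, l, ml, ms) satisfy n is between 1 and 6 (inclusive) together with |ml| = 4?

Count contributing orbitals for each principal shell:
n=5 → 2; n=6 → 4.
Orbitals: 2 + 4 = 6. Including both spin states (ms = ±1/2) gives 2 × 6 = 12 states.

12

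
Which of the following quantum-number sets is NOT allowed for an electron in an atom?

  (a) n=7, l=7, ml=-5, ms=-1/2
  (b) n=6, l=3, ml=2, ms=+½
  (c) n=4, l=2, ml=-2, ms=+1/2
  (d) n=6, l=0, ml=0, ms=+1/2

(a)

(a) has l = 7 ≥ n = 7, violating 0 ≤ l ≤ n−1.
The remaining sets (b), (c), (d) satisfy all four rules.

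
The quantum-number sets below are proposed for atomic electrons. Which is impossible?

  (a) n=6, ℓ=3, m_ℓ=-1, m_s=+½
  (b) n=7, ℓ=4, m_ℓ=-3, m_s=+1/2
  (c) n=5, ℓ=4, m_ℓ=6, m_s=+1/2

(c)

(c) has |m_ℓ| = 6 > ℓ = 4, violating −ℓ ≤ m_ℓ ≤ ℓ.
The remaining sets (a), (b) satisfy all four rules.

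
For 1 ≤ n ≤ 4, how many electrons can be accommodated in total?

Total orbitals = 1² + 2² + 3² + 4² = 30. Doubling for spin gives 60 electrons.

60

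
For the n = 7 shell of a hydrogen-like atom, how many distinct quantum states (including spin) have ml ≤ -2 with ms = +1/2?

15

The (l, ml) pairs meeting ml ≤ -2 give: l=2 → 1; l=3 → 2; l=4 → 3; l=5 → 4; l=6 → 5.
Orbitals: 1 + 2 + 3 + 4 + 5 = 15. With ms fixed to a single value there is one state per orbital, giving 15 states.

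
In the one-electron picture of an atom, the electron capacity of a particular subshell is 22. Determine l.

l = 5 (h)

2(2l+1) = 22 ⇒ 2l+1 = 11 ⇒ l = 5.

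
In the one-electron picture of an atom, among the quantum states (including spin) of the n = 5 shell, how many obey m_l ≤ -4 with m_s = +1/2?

Go through l = 0, …, 4 (the values permitted for n = 5).
Contributions: l=4 → 1.
Orbitals: 1. With m_s fixed to a single value there is one state per orbital, giving 1 state.

1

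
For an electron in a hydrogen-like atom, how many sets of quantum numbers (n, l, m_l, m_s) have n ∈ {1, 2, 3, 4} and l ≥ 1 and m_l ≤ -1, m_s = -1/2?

10

Treat each shell separately and count matching orbitals:
n=2 → 1; n=3 → 3; n=4 → 6.
Orbitals: 1 + 3 + 6 = 10. With m_s fixed to -1/2 there is one state per orbital, so 10 states.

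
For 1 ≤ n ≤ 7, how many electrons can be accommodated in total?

280

Total orbitals = 1² + 2² + 3² + 4² + 5² + 6² + 7² = 140. Doubling for spin gives 280 electrons.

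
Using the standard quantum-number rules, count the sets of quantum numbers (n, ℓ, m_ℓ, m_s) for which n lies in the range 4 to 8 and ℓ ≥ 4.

220

For each n in the range, tally the orbitals obeying ℓ ≥ 4:
n=5 → 9; n=6 → 20; n=7 → 33; n=8 → 48.
Orbitals: 9 + 20 + 33 + 48 = 110. Including both spin states (m_s = ±1/2) gives 2 × 110 = 220 states.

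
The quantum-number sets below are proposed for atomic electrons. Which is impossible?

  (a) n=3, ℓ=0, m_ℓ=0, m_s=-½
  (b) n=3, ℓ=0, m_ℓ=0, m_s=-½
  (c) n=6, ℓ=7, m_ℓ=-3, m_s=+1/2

(c) has ℓ = 7 ≥ n = 6, violating 0 ≤ ℓ ≤ n−1.
The remaining sets (a), (b) satisfy all four rules.

(c)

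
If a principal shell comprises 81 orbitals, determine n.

n = 9

n² = 81 ⇒ n = 9.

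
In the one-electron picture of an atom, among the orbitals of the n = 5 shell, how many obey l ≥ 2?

Go through l = 0, …, 4 (the values permitted for n = 5).
The (l, ml) pairs meeting l ≥ 2 give: l=2 → 5; l=3 → 7; l=4 → 9.
Total orbitals: 5 + 7 + 9 = 21.

21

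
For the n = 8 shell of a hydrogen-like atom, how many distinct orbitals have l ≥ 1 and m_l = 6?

With n = 8 the allowed l are 0, 1, …, 7.
Per l-value: l=6 → 1; l=7 → 1.
Total orbitals: 1 + 1 = 2.

2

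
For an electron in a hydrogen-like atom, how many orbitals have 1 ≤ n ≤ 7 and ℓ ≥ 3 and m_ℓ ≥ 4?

Work shell by shell — for each n, count the (ℓ, m_ℓ) pairs that satisfy ℓ ≥ 3 and m_ℓ ≥ 4:
n=5 → 1; n=6 → 3; n=7 → 6.
Total orbitals: 1 + 3 + 6 = 10.

10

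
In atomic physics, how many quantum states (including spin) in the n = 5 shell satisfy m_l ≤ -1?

With n = 5 the allowed l are 0, 1, …, 4.
The (l, m_l) pairs meeting m_l ≤ -1 give: l=1 → 1; l=2 → 2; l=3 → 3; l=4 → 4.
Orbitals: 1 + 2 + 3 + 4 = 10. Each orbital carries two spin states, so 10 × 2 = 20 states.

20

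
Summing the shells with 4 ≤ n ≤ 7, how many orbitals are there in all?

126

Shell n has n² orbitals: 4²=16 + 5²=25 + 6²=36 + 7²=49 = 126 orbitals.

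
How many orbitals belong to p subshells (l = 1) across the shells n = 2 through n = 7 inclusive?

A p subshell (l = 1) exists for every n ≥ 2, so shells n = 2, 3, 4, 5, 6, 7 each contribute one — 6 subshells.
Since each p subshell has 2·1+1 = 3 orbitals, the total is 6 × 3 = 18.

18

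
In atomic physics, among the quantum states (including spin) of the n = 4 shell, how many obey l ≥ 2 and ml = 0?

4

Go through l = 0, …, 3 (the values permitted for n = 4).
Per l-value: l=2 → 1; l=3 → 1.
Orbitals: 1 + 1 = 2. Each orbital carries two spin states, so 2 × 2 = 4 states.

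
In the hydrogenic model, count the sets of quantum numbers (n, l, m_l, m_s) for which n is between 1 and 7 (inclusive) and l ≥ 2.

230

Treat each shell separately and count matching orbitals:
n=3 → 5; n=4 → 12; n=5 → 21; n=6 → 32; n=7 → 45.
Orbitals: 5 + 12 + 21 + 32 + 45 = 115. Including both spin states (m_s = ±1/2) gives 2 × 115 = 230 states.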